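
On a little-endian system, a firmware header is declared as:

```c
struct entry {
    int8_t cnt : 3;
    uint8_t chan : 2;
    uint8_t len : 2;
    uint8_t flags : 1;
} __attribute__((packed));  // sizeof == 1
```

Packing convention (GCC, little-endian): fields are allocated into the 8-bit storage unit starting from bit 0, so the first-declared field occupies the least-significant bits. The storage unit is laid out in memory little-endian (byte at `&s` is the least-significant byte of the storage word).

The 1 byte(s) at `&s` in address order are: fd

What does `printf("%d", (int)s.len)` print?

[0]=0xfd (little-endian) → word 0xfd
cnt:3 @ bit 0 → (0xfd>>0)&0x7 = 0x5
chan:2 @ bit 3 → (0xfd>>3)&0x3 = 0x3
len:2 @ bit 5 → (0xfd>>5)&0x3 = 0x3  ←
flags:1 @ bit 7 → (0xfd>>7)&0x1 = 0x1

3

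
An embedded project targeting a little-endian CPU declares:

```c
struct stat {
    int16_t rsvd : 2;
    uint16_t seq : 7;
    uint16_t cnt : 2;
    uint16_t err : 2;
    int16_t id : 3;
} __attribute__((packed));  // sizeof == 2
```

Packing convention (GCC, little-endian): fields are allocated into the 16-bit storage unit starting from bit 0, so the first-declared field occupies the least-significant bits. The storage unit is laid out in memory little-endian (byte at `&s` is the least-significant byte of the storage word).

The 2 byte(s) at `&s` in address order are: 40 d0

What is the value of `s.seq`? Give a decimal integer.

[0]=0x40 [1]=0xd0 (little-endian) → word 0xd040
rsvd:2 @ bit 0 → (0xd040>>0)&0x3 = 0x0
seq:7 @ bit 2 → (0xd040>>2)&0x7f = 0x10  ←
cnt:2 @ bit 9 → (0xd040>>9)&0x3 = 0x0
err:2 @ bit 11 → (0xd040>>11)&0x3 = 0x2
id:3 @ bit 13 → (0xd040>>13)&0x7 = 0x6

16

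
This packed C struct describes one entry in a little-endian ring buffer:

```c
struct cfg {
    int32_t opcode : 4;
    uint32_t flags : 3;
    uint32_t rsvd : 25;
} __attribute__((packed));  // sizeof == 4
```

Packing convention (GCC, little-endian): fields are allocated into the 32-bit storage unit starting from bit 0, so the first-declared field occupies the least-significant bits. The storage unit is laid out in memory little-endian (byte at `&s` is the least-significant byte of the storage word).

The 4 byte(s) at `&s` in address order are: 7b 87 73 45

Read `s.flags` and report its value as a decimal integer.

[0]=0x7b [1]=0x87 [2]=0x73 [3]=0x45 (little-endian) → word 0x4573877b
opcode [0+:4] = (word>>0) & 0xf = 11
flags [4+:3] = (word>>4) & 0x7 = 7  ←
rsvd [7+:25] = (word>>7) & 0x1ffffff = 9103118

7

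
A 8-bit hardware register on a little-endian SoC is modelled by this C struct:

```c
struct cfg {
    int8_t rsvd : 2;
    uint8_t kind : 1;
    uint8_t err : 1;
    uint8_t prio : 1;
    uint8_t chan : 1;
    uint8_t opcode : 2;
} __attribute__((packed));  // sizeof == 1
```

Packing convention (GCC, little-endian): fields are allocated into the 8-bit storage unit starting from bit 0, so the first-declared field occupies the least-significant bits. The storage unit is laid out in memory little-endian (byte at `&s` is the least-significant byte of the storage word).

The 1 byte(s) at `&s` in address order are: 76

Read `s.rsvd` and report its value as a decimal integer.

-2

[0]=0x76 (little-endian) → word 0x76
rsvd [0+:2] = (word>>0) & 0x3 = 2  ←
kind [2+:1] = (word>>2) & 0x1 = 1
err [3+:1] = (word>>3) & 0x1 = 0
prio [4+:1] = (word>>4) & 0x1 = 1
chan [5+:1] = (word>>5) & 0x1 = 1
opcode [6+:2] = (word>>6) & 0x3 = 1
rsvd signed 2b, MSB=1: 2 - 4 = -2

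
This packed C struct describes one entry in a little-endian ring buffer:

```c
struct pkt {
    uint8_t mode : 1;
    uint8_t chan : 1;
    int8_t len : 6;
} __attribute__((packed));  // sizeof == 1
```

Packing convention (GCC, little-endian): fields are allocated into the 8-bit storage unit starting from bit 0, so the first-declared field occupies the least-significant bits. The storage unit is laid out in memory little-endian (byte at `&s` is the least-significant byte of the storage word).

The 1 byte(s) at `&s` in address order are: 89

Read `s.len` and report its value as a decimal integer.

-30

[0]=0x89 (little-endian) → word 0x89
mode:1 @ bit 0 → (0x89>>0)&0x1 = 0x1
chan:1 @ bit 1 → (0x89>>1)&0x1 = 0x0
len:6 @ bit 2 → (0x89>>2)&0x3f = 0x22  ←
len signed 6b, MSB=1: 34 - 64 = -30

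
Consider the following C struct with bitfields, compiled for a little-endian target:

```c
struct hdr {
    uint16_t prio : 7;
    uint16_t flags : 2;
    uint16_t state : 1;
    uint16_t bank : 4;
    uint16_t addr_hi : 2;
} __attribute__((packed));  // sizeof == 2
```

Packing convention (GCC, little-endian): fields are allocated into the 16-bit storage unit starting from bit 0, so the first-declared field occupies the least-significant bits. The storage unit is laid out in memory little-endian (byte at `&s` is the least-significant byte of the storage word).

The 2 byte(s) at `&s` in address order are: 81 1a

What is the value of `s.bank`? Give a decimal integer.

6

[0]=0x81 [1]=0x1a (little-endian) → word 0x1a81
prio:7 @ bit 0 → (0x1a81>>0)&0x7f = 0x1
flags:2 @ bit 7 → (0x1a81>>7)&0x3 = 0x1
state:1 @ bit 9 → (0x1a81>>9)&0x1 = 0x1
bank:4 @ bit 10 → (0x1a81>>10)&0xf = 0x6  ←
addr_hi:2 @ bit 14 → (0x1a81>>14)&0x3 = 0x0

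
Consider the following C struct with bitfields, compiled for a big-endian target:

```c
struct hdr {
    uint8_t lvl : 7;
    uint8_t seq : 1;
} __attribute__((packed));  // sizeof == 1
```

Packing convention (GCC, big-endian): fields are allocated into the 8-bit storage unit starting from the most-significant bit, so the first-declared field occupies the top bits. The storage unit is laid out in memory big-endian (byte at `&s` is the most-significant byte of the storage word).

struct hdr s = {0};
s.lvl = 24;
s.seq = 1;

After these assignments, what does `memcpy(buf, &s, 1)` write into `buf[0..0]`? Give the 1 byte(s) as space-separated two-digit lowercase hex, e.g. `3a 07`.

31

[1+:7] lvl=24 & 0x7f = 0x18; word=0x30
[0+:1] seq=1 & 0x1 = 0x1; word=0x31
word = 0x31 → big-endian bytes:
  [0]=0x31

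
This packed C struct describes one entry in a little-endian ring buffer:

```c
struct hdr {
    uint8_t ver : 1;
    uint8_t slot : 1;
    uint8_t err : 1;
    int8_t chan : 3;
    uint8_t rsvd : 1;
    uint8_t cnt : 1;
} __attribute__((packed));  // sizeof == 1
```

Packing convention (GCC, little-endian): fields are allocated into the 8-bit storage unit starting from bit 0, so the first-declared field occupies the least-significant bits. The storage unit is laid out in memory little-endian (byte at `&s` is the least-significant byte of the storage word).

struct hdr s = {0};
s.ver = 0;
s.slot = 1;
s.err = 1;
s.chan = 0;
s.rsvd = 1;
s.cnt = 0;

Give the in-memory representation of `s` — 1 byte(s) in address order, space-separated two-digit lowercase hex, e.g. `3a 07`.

ver:1 = 0 → 0x0 << 0 → word 0x00
slot:1 = 1 → 0x1 << 1 → word 0x02
err:1 = 1 → 0x1 << 2 → word 0x06
chan:3 = 0 → 0x0 << 3 → word 0x06
rsvd:1 = 1 → 0x1 << 6 → word 0x46
cnt:1 = 0 → 0x0 << 7 → word 0x46
word = 0x46 → little-endian bytes:
  [0]=0x46

46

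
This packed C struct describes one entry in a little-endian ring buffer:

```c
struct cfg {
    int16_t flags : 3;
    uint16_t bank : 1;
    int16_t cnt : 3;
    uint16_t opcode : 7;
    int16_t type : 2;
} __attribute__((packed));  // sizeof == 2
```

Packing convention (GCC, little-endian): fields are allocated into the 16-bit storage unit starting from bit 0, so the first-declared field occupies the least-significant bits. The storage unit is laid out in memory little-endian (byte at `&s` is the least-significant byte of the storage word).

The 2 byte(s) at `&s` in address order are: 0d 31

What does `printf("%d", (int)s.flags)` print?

[0]=0x0d [1]=0x31 (little-endian) → word 0x310d
flags [0+:3] = (word>>0) & 0x7 = 5  ←
bank [3+:1] = (word>>3) & 0x1 = 1
cnt [4+:3] = (word>>4) & 0x7 = 0
opcode [7+:7] = (word>>7) & 0x7f = 98
type [14+:2] = (word>>14) & 0x3 = 0
flags signed 3b, MSB=1: 5 - 8 = -3

-3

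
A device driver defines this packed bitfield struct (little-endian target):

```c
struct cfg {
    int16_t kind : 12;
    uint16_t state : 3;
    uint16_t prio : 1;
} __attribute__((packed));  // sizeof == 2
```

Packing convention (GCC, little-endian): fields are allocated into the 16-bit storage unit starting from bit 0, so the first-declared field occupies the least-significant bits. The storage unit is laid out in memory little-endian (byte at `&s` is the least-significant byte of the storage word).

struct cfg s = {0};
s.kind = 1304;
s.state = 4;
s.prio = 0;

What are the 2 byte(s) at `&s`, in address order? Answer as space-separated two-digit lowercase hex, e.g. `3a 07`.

18 45

kind:12 = 1304 → 0x518 << 0 → word 0x0518
state:3 = 4 → 0x4 << 12 → word 0x4518
prio:1 = 0 → 0x0 << 15 → word 0x4518
word = 0x4518 → little-endian bytes:
  [0]=0x18  [1]=0x45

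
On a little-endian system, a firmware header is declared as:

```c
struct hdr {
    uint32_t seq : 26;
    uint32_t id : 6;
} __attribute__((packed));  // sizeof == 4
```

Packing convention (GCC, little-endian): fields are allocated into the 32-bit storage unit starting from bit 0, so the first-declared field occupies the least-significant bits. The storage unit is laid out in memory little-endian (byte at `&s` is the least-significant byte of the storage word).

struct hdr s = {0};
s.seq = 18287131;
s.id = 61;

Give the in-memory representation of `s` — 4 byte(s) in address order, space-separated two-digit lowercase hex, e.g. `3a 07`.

1b 0a 17 f5

seq (26b) val=18287131 bits=0x1170a1b at bit 0: 0x01170a1b
id (6b) val=61 bits=0x3d at bit 26: 0xf5170a1b
word = 0xf5170a1b → little-endian bytes:
  [0]=0x1b  [1]=0x0a  [2]=0x17  [3]=0xf5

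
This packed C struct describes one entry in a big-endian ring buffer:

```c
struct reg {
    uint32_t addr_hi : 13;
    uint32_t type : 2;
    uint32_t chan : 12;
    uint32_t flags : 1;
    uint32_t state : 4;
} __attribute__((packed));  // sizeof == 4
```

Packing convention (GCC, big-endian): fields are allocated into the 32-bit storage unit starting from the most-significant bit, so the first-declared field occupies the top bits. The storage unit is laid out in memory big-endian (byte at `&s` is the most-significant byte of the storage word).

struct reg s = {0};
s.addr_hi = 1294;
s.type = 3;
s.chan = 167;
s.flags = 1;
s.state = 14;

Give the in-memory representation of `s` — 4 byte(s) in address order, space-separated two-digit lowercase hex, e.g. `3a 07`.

28 76 14 fe

addr_hi (13b) val=1294 bits=0x50e at bit 19: 0x28700000
type (2b) val=3 bits=0x3 at bit 17: 0x28760000
chan (12b) val=167 bits=0xa7 at bit 5: 0x287614e0
flags (1b) val=1 bits=0x1 at bit 4: 0x287614f0
state (4b) val=14 bits=0xe at bit 0: 0x287614fe
word = 0x287614fe → big-endian bytes:
  [0]=0x28  [1]=0x76  [2]=0x14  [3]=0xfe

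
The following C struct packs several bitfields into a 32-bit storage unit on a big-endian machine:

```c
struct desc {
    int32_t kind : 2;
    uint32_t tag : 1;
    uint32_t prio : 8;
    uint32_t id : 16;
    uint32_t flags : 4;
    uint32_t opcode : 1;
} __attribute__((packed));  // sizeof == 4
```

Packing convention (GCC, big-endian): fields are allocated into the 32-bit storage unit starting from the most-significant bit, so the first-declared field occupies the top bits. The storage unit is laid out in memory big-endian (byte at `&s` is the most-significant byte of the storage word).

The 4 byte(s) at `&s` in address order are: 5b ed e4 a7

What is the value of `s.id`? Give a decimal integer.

28453

[0]=0x5b [1]=0xed [2]=0xe4 [3]=0xa7 (big-endian) → word 0x5bede4a7
kind:2 @ bit 30 → (0x5bede4a7>>30)&0x3 = 0x1
tag:1 @ bit 29 → (0x5bede4a7>>29)&0x1 = 0x0
prio:8 @ bit 21 → (0x5bede4a7>>21)&0xff = 0xdf
id:16 @ bit 5 → (0x5bede4a7>>5)&0xffff = 0x6f25  ←
flags:4 @ bit 1 → (0x5bede4a7>>1)&0xf = 0x3
opcode:1 @ bit 0 → (0x5bede4a7>>0)&0x1 = 0x1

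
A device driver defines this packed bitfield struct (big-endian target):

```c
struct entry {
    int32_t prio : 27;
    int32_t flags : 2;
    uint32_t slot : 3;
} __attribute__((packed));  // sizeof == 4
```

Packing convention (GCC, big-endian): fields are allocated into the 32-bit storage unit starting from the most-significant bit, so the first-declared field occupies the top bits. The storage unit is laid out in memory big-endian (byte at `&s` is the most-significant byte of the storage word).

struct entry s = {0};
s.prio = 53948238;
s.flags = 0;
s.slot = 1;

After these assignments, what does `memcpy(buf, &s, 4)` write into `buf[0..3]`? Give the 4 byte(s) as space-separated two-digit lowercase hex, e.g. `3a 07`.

66 e5 e9 c1

prio:27 = 53948238 → 0x3372f4e << 5 → word 0x66e5e9c0
flags:2 = 0 → 0x0 << 3 → word 0x66e5e9c0
slot:3 = 1 → 0x1 << 0 → word 0x66e5e9c1
word = 0x66e5e9c1 → big-endian bytes:
  [0]=0x66  [1]=0xe5  [2]=0xe9  [3]=0xc1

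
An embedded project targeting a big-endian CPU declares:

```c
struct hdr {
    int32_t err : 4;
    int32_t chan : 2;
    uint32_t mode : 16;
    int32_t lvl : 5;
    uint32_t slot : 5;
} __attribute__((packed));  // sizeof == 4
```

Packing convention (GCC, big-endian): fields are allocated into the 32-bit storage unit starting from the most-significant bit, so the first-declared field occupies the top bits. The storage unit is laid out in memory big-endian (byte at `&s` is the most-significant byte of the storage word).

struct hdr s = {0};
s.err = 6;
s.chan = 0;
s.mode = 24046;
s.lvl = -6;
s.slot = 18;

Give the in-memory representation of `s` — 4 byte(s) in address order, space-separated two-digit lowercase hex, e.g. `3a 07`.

61 77 bb 52

[28+:4] err=6 & 0xf = 0x6; word=0x60000000
[26+:2] chan=0 & 0x3 = 0x0; word=0x60000000
[10+:16] mode=24046 & 0xffff = 0x5dee; word=0x6177b800
[5+:5] lvl=-6 & 0x1f = 0x1a; word=0x6177bb40
[0+:5] slot=18 & 0x1f = 0x12; word=0x6177bb52
word = 0x6177bb52 → big-endian bytes:
  [0]=0x61  [1]=0x77  [2]=0xbb  [3]=0x52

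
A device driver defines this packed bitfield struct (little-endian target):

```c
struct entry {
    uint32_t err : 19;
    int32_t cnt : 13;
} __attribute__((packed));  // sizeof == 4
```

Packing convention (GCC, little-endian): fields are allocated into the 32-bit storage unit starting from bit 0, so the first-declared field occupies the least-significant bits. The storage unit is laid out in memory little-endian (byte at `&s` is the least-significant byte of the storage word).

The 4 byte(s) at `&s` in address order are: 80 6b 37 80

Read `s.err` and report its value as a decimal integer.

[0]=0x80 [1]=0x6b [2]=0x37 [3]=0x80 (little-endian) → word 0x80376b80
err:19 @ bit 0 → (0x80376b80>>0)&0x7ffff = 0x76b80  ←
cnt:13 @ bit 19 → (0x80376b80>>19)&0x1fff = 0x1006

486272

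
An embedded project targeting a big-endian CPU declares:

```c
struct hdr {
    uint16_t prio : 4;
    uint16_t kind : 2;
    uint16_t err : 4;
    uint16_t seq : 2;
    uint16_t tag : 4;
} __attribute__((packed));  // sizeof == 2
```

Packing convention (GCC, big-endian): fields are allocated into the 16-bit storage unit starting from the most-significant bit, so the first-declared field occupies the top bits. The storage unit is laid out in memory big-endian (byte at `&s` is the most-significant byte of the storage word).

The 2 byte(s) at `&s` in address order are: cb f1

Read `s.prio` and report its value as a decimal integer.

12

[0]=0xcb [1]=0xf1 (big-endian) → word 0xcbf1
prio [12+:4] = (word>>12) & 0xf = 12  ←
kind [10+:2] = (word>>10) & 0x3 = 2
err [6+:4] = (word>>6) & 0xf = 15
seq [4+:2] = (word>>4) & 0x3 = 3
tag [0+:4] = (word>>0) & 0xf = 1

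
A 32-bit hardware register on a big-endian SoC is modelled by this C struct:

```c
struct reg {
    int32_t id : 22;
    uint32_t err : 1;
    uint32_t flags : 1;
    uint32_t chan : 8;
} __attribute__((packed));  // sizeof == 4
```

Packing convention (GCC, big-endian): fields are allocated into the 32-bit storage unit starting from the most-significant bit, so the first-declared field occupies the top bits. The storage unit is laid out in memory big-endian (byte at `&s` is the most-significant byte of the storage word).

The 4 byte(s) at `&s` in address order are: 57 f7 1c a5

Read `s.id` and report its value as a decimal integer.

1441223

[0]=0x57 [1]=0xf7 [2]=0x1c [3]=0xa5 (big-endian) → word 0x57f71ca5
id [10+:22] = (word>>10) & 0x3fffff = 1441223  ←
err [9+:1] = (word>>9) & 0x1 = 0
flags [8+:1] = (word>>8) & 0x1 = 0
chan [0+:8] = (word>>0) & 0xff = 165
id signed 22b, MSB=0: value = 1441223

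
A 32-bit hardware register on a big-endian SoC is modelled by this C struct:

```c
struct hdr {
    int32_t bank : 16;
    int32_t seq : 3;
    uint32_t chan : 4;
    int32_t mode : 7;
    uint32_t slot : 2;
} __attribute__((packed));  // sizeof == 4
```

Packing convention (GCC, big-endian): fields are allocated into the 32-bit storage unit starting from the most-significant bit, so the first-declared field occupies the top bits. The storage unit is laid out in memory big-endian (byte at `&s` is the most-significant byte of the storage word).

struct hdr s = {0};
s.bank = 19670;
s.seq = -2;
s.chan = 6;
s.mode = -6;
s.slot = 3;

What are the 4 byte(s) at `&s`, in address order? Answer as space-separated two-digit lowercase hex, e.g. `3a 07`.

4c d6 cd eb

bank:16 = 19670 → 0x4cd6 << 16 → word 0x4cd60000
seq:3 = -2 → 0x6 << 13 → word 0x4cd6c000
chan:4 = 6 → 0x6 << 9 → word 0x4cd6cc00
mode:7 = -6 → 0x7a << 2 → word 0x4cd6cde8
slot:2 = 3 → 0x3 << 0 → word 0x4cd6cdeb
word = 0x4cd6cdeb → big-endian bytes:
  [0]=0x4c  [1]=0xd6  [2]=0xcd  [3]=0xeb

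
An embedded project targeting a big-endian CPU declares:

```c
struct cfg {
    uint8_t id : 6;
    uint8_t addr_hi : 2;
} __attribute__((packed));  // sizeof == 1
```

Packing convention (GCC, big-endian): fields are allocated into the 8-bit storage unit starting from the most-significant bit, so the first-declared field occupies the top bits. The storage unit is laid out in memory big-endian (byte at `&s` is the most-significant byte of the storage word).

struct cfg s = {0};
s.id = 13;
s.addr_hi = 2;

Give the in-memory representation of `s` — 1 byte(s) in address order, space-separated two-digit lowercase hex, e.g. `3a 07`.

id:6 = 13 → 0xd << 2 → word 0x34
addr_hi:2 = 2 → 0x2 << 0 → word 0x36
word = 0x36 → big-endian bytes:
  [0]=0x36

36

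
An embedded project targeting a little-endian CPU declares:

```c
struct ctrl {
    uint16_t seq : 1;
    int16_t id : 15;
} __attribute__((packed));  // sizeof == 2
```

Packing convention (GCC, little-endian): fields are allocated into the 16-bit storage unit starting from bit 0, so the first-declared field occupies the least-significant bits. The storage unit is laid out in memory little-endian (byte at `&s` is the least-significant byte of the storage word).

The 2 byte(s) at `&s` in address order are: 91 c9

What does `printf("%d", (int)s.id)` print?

[0]=0x91 [1]=0xc9 (little-endian) → word 0xc991
seq [0+:1] = (word>>0) & 0x1 = 1
id [1+:15] = (word>>1) & 0x7fff = 25800  ←
id signed 15b, MSB=1: 25800 - 32768 = -6968

-6968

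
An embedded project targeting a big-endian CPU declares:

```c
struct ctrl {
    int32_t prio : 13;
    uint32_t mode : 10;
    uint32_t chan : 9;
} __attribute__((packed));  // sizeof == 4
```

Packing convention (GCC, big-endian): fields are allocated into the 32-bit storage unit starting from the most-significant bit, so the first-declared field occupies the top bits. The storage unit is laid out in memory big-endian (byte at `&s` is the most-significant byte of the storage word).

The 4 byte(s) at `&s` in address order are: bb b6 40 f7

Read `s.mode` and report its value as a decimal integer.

[0]=0xbb [1]=0xb6 [2]=0x40 [3]=0xf7 (big-endian) → word 0xbbb640f7
prio [19+:13] = (word>>19) & 0x1fff = 6006
mode [9+:10] = (word>>9) & 0x3ff = 800  ←
chan [0+:9] = (word>>0) & 0x1ff = 247

800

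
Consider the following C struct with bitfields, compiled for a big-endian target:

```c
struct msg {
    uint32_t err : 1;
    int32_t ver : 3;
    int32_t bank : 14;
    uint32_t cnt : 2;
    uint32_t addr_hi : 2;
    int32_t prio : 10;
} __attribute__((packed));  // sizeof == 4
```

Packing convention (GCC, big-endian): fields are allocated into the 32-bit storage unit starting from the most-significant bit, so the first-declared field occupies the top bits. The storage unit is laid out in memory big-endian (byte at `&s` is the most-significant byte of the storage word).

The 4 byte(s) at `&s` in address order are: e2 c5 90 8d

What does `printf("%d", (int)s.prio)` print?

[0]=0xe2 [1]=0xc5 [2]=0x90 [3]=0x8d (big-endian) → word 0xe2c5908d
err [31+:1] = (word>>31) & 0x1 = 1
ver [28+:3] = (word>>28) & 0x7 = 6
bank [14+:14] = (word>>14) & 0x3fff = 2838
cnt [12+:2] = (word>>12) & 0x3 = 1
addr_hi [10+:2] = (word>>10) & 0x3 = 0
prio [0+:10] = (word>>0) & 0x3ff = 141  ←
prio signed 10b, MSB=0: value = 141

141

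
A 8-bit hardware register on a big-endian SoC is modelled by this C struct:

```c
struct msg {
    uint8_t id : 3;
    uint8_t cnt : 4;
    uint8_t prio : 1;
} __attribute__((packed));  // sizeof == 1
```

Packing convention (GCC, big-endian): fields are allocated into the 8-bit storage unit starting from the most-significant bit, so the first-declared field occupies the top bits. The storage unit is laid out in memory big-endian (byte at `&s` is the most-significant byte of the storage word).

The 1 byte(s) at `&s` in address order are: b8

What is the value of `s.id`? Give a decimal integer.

[0]=0xb8 (big-endian) → word 0xb8
id [5+:3] = (word>>5) & 0x7 = 5  ←
cnt [1+:4] = (word>>1) & 0xf = 12
prio [0+:1] = (word>>0) & 0x1 = 0

5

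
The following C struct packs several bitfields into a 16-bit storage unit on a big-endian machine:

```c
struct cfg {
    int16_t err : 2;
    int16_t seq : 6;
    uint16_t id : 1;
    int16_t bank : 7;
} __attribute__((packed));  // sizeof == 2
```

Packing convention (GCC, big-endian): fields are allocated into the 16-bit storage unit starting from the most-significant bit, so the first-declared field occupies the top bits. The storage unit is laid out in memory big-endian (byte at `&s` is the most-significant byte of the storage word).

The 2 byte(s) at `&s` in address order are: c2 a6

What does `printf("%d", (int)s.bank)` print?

38

[0]=0xc2 [1]=0xa6 (big-endian) → word 0xc2a6
err:2 @ bit 14 → (0xc2a6>>14)&0x3 = 0x3
seq:6 @ bit 8 → (0xc2a6>>8)&0x3f = 0x2
id:1 @ bit 7 → (0xc2a6>>7)&0x1 = 0x1
bank:7 @ bit 0 → (0xc2a6>>0)&0x7f = 0x26  ←
bank signed 7b, MSB=0: value = 38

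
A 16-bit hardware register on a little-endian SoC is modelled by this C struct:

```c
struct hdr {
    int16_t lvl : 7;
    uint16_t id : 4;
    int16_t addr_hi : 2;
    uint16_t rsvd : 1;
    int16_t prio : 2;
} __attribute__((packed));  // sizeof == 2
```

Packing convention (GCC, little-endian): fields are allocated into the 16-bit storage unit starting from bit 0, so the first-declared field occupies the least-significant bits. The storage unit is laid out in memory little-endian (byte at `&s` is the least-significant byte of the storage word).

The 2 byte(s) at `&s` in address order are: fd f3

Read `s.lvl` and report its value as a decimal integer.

-3

[0]=0xfd [1]=0xf3 (little-endian) → word 0xf3fd
lvl:7 @ bit 0 → (0xf3fd>>0)&0x7f = 0x7d  ←
id:4 @ bit 7 → (0xf3fd>>7)&0xf = 0x7
addr_hi:2 @ bit 11 → (0xf3fd>>11)&0x3 = 0x2
rsvd:1 @ bit 13 → (0xf3fd>>13)&0x1 = 0x1
prio:2 @ bit 14 → (0xf3fd>>14)&0x3 = 0x3
lvl signed 7b, MSB=1: 125 - 128 = -3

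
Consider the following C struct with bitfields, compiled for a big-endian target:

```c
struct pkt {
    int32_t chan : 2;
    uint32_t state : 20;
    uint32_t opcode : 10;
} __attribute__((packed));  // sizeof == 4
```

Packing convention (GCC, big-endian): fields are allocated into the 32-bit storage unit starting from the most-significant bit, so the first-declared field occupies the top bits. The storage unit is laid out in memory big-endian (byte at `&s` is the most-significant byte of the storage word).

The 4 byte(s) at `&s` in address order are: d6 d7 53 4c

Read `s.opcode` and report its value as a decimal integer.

844

[0]=0xd6 [1]=0xd7 [2]=0x53 [3]=0x4c (big-endian) → word 0xd6d7534c
chan:2 @ bit 30 → (0xd6d7534c>>30)&0x3 = 0x3
state:20 @ bit 10 → (0xd6d7534c>>10)&0xfffff = 0x5b5d4
opcode:10 @ bit 0 → (0xd6d7534c>>0)&0x3ff = 0x34c  ←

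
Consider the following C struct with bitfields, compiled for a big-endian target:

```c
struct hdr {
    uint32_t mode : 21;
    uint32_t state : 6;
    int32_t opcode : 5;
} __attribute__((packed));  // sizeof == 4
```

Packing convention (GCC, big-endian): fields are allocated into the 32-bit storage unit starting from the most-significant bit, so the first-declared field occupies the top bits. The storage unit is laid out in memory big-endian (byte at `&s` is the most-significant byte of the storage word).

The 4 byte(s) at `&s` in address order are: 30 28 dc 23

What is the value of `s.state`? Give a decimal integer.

[0]=0x30 [1]=0x28 [2]=0xdc [3]=0x23 (big-endian) → word 0x3028dc23
mode:21 @ bit 11 → (0x3028dc23>>11)&0x1fffff = 0x6051b
state:6 @ bit 5 → (0x3028dc23>>5)&0x3f = 0x21  ←
opcode:5 @ bit 0 → (0x3028dc23>>0)&0x1f = 0x3

33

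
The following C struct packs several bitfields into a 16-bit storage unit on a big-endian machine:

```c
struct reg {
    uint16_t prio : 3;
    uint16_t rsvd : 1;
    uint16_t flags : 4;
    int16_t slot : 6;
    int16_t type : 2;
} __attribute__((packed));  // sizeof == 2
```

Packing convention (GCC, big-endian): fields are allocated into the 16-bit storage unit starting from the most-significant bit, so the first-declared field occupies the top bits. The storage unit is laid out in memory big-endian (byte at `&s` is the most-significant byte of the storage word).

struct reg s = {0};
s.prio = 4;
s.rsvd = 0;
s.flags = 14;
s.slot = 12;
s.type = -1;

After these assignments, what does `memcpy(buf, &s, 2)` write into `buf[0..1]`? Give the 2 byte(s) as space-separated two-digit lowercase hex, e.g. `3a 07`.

8e 33

prio (3b) val=4 bits=0x4 at bit 13: 0x8000
rsvd (1b) val=0 bits=0x0 at bit 12: 0x8000
flags (4b) val=14 bits=0xe at bit 8: 0x8e00
slot (6b) val=12 bits=0xc at bit 2: 0x8e30
type (2b) val=-1 bits=0x3 at bit 0: 0x8e33
word = 0x8e33 → big-endian bytes:
  [0]=0x8e  [1]=0x33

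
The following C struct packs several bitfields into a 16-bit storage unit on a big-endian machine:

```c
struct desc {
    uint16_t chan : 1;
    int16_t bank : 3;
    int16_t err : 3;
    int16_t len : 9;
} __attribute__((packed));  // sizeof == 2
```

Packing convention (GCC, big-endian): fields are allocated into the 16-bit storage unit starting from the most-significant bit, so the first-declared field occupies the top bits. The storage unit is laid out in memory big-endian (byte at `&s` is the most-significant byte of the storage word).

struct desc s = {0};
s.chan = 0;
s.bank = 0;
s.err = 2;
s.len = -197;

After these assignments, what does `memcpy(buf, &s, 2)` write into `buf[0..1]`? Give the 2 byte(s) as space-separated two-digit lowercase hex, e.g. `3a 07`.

chan:1 = 0 → 0x0 << 15 → word 0x0000
bank:3 = 0 → 0x0 << 12 → word 0x0000
err:3 = 2 → 0x2 << 9 → word 0x0400
len:9 = -197 → 0x13b << 0 → word 0x053b
word = 0x053b → big-endian bytes:
  [0]=0x05  [1]=0x3b

05 3b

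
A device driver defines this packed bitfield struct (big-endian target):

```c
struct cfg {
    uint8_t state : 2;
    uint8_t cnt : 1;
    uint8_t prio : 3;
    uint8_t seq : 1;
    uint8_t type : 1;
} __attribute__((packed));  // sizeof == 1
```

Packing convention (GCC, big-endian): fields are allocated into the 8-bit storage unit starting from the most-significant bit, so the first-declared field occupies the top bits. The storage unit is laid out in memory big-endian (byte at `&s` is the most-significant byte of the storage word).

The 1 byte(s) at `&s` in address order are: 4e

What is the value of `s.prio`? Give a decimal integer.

[0]=0x4e (big-endian) → word 0x4e
state:2 @ bit 6 → (0x4e>>6)&0x3 = 0x1
cnt:1 @ bit 5 → (0x4e>>5)&0x1 = 0x0
prio:3 @ bit 2 → (0x4e>>2)&0x7 = 0x3  ←
seq:1 @ bit 1 → (0x4e>>1)&0x1 = 0x1
type:1 @ bit 0 → (0x4e>>0)&0x1 = 0x0

3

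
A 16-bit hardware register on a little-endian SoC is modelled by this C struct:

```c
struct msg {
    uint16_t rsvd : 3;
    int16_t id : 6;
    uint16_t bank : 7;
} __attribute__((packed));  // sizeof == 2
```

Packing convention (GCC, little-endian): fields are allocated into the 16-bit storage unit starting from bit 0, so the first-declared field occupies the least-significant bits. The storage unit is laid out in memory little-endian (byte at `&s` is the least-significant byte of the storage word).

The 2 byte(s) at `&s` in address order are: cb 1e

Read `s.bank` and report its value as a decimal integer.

[0]=0xcb [1]=0x1e (little-endian) → word 0x1ecb
rsvd [0+:3] = (word>>0) & 0x7 = 3
id [3+:6] = (word>>3) & 0x3f = 25
bank [9+:7] = (word>>9) & 0x7f = 15  ←

15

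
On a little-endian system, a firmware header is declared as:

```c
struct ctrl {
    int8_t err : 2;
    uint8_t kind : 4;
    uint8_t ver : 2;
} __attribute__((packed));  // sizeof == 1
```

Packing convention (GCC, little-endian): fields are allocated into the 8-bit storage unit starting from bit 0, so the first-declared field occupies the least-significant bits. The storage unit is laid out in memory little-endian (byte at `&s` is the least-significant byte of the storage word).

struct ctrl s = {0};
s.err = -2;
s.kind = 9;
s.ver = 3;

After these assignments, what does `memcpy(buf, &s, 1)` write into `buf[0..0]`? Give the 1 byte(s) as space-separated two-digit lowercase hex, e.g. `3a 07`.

e6

err:2 = -2 → 0x2 << 0 → word 0x02
kind:4 = 9 → 0x9 << 2 → word 0x26
ver:2 = 3 → 0x3 << 6 → word 0xe6
word = 0xe6 → little-endian bytes:
  [0]=0xe6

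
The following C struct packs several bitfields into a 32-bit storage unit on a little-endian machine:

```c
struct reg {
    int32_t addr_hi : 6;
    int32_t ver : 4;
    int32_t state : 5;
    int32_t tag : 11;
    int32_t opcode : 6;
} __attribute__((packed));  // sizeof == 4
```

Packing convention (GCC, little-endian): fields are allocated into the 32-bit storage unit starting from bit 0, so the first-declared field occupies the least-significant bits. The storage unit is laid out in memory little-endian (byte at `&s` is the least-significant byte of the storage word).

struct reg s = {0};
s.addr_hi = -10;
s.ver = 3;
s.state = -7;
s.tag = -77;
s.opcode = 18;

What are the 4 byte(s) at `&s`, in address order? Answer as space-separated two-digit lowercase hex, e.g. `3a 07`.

f6 e4 d9 4b

addr_hi:6 = -10 → 0x36 << 0 → word 0x00000036
ver:4 = 3 → 0x3 << 6 → word 0x000000f6
state:5 = -7 → 0x19 << 10 → word 0x000064f6
tag:11 = -77 → 0x7b3 << 15 → word 0x03d9e4f6
opcode:6 = 18 → 0x12 << 26 → word 0x4bd9e4f6
word = 0x4bd9e4f6 → little-endian bytes:
  [0]=0xf6  [1]=0xe4  [2]=0xd9  [3]=0x4b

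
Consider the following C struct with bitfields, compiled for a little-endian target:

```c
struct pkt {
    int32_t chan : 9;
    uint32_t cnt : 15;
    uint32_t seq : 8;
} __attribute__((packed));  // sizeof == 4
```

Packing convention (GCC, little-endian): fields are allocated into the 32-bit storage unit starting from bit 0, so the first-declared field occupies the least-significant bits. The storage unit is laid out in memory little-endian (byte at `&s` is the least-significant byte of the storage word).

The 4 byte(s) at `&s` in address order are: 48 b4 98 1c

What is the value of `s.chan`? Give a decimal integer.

72

[0]=0x48 [1]=0xb4 [2]=0x98 [3]=0x1c (little-endian) → word 0x1c98b448
chan:9 @ bit 0 → (0x1c98b448>>0)&0x1ff = 0x48  ←
cnt:15 @ bit 9 → (0x1c98b448>>9)&0x7fff = 0x4c5a
seq:8 @ bit 24 → (0x1c98b448>>24)&0xff = 0x1c
chan signed 9b, MSB=0: value = 72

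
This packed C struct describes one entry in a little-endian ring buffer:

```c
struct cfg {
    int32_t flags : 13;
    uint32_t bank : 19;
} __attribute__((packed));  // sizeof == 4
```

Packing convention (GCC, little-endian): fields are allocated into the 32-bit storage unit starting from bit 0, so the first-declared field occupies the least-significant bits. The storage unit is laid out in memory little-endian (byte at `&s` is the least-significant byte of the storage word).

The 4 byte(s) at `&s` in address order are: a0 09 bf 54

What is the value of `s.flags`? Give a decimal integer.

[0]=0xa0 [1]=0x09 [2]=0xbf [3]=0x54 (little-endian) → word 0x54bf09a0
flags [0+:13] = (word>>0) & 0x1fff = 2464  ←
bank [13+:19] = (word>>13) & 0x7ffff = 173560
flags signed 13b, MSB=0: value = 2464

2464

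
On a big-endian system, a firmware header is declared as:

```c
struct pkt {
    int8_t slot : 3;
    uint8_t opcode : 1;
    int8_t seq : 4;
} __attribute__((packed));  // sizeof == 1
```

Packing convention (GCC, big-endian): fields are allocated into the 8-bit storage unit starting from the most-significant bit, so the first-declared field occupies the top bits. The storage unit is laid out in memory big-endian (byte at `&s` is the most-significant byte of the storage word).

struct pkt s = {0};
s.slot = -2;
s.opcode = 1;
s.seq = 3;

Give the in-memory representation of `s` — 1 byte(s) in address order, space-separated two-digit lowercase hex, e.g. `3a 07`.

d3

slot (3b) val=-2 bits=0x6 at bit 5: 0xc0
opcode (1b) val=1 bits=0x1 at bit 4: 0xd0
seq (4b) val=3 bits=0x3 at bit 0: 0xd3
word = 0xd3 → big-endian bytes:
  [0]=0xd3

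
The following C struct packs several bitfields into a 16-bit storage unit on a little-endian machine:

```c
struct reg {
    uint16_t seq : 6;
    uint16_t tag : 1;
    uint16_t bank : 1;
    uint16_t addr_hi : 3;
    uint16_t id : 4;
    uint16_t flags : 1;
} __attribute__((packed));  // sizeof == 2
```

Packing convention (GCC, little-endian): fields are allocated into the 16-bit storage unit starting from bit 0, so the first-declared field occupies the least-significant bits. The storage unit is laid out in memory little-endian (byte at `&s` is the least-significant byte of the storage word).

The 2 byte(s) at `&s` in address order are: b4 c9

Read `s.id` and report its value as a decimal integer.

9

[0]=0xb4 [1]=0xc9 (little-endian) → word 0xc9b4
seq:6 @ bit 0 → (0xc9b4>>0)&0x3f = 0x34
tag:1 @ bit 6 → (0xc9b4>>6)&0x1 = 0x0
bank:1 @ bit 7 → (0xc9b4>>7)&0x1 = 0x1
addr_hi:3 @ bit 8 → (0xc9b4>>8)&0x7 = 0x1
id:4 @ bit 11 → (0xc9b4>>11)&0xf = 0x9  ←
flags:1 @ bit 15 → (0xc9b4>>15)&0x1 = 0x1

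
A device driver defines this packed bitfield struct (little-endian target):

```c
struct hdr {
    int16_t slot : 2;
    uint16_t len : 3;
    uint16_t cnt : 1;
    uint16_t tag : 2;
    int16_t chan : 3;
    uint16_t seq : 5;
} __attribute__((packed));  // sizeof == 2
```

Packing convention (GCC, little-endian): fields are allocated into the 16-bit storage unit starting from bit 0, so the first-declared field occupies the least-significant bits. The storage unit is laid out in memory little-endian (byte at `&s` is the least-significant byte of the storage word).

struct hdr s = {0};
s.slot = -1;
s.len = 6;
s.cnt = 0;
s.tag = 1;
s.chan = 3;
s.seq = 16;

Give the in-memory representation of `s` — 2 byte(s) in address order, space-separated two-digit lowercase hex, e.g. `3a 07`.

5b 83

slot:2 = -1 → 0x3 << 0 → word 0x0003
len:3 = 6 → 0x6 << 2 → word 0x001b
cnt:1 = 0 → 0x0 << 5 → word 0x001b
tag:2 = 1 → 0x1 << 6 → word 0x005b
chan:3 = 3 → 0x3 << 8 → word 0x035b
seq:5 = 16 → 0x10 << 11 → word 0x835b
word = 0x835b → little-endian bytes:
  [0]=0x5b  [1]=0x83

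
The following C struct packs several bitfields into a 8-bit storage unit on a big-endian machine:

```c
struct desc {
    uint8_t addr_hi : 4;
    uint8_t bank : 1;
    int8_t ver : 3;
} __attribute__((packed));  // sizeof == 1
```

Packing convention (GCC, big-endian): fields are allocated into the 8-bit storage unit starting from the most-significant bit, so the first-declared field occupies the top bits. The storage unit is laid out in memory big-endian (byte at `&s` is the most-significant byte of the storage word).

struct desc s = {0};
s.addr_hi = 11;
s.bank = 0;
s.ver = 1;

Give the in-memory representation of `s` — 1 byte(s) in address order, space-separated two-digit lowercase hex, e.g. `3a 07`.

addr_hi:4 = 11 → 0xb << 4 → word 0xb0
bank:1 = 0 → 0x0 << 3 → word 0xb0
ver:3 = 1 → 0x1 << 0 → word 0xb1
word = 0xb1 → big-endian bytes:
  [0]=0xb1

b1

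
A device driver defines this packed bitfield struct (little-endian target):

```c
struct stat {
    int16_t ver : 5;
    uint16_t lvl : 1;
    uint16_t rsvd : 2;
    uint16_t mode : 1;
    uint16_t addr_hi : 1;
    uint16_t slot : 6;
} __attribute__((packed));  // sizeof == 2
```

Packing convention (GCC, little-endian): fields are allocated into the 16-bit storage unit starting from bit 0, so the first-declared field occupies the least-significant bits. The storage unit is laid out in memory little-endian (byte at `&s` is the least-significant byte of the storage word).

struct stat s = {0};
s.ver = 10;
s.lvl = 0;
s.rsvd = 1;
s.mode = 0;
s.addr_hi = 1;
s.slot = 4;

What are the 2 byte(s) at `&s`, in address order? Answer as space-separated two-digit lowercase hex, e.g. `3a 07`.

4a 12

ver:5 = 10 → 0xa << 0 → word 0x000a
lvl:1 = 0 → 0x0 << 5 → word 0x000a
rsvd:2 = 1 → 0x1 << 6 → word 0x004a
mode:1 = 0 → 0x0 << 8 → word 0x004a
addr_hi:1 = 1 → 0x1 << 9 → word 0x024a
slot:6 = 4 → 0x4 << 10 → word 0x124a
word = 0x124a → little-endian bytes:
  [0]=0x4a  [1]=0x12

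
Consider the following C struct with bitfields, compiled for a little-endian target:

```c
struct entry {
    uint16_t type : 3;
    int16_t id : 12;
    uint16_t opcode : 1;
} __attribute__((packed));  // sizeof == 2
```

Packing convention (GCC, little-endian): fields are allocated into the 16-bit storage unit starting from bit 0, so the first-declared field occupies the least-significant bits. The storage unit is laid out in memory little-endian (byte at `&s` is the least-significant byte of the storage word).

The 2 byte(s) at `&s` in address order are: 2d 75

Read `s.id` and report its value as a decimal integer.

-347

[0]=0x2d [1]=0x75 (little-endian) → word 0x752d
type:3 @ bit 0 → (0x752d>>0)&0x7 = 0x5
id:12 @ bit 3 → (0x752d>>3)&0xfff = 0xea5  ←
opcode:1 @ bit 15 → (0x752d>>15)&0x1 = 0x0
id signed 12b, MSB=1: 3749 - 4096 = -347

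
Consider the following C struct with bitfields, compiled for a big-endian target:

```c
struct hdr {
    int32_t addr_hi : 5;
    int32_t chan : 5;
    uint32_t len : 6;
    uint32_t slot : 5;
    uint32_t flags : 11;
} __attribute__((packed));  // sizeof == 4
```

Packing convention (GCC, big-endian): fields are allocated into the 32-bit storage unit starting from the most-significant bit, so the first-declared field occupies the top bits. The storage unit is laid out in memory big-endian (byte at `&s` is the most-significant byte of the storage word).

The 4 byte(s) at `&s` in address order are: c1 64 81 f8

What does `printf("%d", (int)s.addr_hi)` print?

-8

[0]=0xc1 [1]=0x64 [2]=0x81 [3]=0xf8 (big-endian) → word 0xc16481f8
addr_hi:5 @ bit 27 → (0xc16481f8>>27)&0x1f = 0x18  ←
chan:5 @ bit 22 → (0xc16481f8>>22)&0x1f = 0x5
len:6 @ bit 16 → (0xc16481f8>>16)&0x3f = 0x24
slot:5 @ bit 11 → (0xc16481f8>>11)&0x1f = 0x10
flags:11 @ bit 0 → (0xc16481f8>>0)&0x7ff = 0x1f8
addr_hi signed 5b, MSB=1: 24 - 32 = -8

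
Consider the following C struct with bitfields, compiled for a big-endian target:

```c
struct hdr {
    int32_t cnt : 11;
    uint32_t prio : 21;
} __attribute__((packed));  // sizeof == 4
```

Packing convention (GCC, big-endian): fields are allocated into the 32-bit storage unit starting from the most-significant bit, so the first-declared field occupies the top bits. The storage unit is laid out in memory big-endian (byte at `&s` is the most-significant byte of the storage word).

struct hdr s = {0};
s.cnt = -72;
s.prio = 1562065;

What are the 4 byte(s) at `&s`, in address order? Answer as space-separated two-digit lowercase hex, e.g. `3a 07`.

[21+:11] cnt=-72 & 0x7ff = 0x7b8; word=0xf7000000
[0+:21] prio=1562065 & 0x1fffff = 0x17d5d1; word=0xf717d5d1
word = 0xf717d5d1 → big-endian bytes:
  [0]=0xf7  [1]=0x17  [2]=0xd5  [3]=0xd1

f7 17 d5 d1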